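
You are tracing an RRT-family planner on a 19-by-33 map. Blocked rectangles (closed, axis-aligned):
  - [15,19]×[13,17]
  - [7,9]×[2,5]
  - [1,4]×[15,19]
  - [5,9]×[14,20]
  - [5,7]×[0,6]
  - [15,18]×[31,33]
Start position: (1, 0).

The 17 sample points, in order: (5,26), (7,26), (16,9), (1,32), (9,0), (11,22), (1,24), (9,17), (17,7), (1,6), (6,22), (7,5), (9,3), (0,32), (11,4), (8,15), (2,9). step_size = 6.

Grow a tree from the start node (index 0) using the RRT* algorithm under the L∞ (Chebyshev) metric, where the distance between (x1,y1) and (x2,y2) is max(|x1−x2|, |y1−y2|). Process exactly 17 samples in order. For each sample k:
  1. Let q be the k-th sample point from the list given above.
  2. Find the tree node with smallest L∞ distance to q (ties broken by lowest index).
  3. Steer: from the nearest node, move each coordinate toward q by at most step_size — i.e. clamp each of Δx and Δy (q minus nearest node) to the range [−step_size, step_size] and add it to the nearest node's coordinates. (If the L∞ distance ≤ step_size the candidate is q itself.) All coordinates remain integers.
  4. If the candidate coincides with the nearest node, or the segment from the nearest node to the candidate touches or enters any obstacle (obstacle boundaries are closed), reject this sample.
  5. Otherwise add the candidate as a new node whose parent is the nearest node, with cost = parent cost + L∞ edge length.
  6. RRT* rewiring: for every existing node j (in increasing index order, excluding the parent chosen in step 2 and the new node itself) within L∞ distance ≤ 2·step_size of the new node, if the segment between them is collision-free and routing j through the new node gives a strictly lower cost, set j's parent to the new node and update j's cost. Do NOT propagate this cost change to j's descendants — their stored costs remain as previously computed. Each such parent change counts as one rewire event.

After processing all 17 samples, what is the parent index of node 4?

Parent of node 4: 5

1. q=(5,26) nearest=0 d=26 new=(5,6) → blocked by [5,7]×[0,6], reject
2. q=(7,26) nearest=0 d=26 new=(7,6) → blocked by [5,7]×[0,6], reject
3. q=(16,9) nearest=0 d=15 new=(7,6) → blocked by [5,7]×[0,6], reject
4. q=(1,32) nearest=0 d=32 new=(1,6) → add node 1 parent=0 cost=6
5. q=(9,0) nearest=0 d=8 new=(7,0) → blocked by [5,7]×[0,6], reject
6. q=(11,22) nearest=1 d=16 new=(7,12) → add node 2 parent=1 cost=12
7. q=(1,24) nearest=2 d=12 new=(1,18) → blocked by [1,4]×[15,19], reject
8. q=(9,17) nearest=2 d=5 new=(9,17) → blocked by [5,9]×[14,20], reject
9. q=(17,7) nearest=2 d=10 new=(13,7) → add node 3 parent=2 cost=18
10. q=(1,6) nearest=1 d=0 → coincident, reject
11. q=(6,22) nearest=2 d=10 new=(6,18) → blocked by [5,9]×[14,20], reject
12. q=(7,5) nearest=0 d=6 new=(7,5) → blocked by [7,9]×[2,5], reject
13. q=(9,3) nearest=3 d=4 new=(9,3) → blocked by [7,9]×[2,5], reject
14. q=(0,32) nearest=2 d=20 new=(1,18) → blocked by [1,4]×[15,19], reject
15. q=(11,4) nearest=3 d=3 new=(11,4) → add node 4 parent=3 cost=21
16. q=(8,15) nearest=2 d=3 new=(8,15) → blocked by [5,9]×[14,20], reject
17. q=(2,9) nearest=1 d=3 new=(2,9) → add node 5 parent=1 cost=9; rewire 4→5 (18<21)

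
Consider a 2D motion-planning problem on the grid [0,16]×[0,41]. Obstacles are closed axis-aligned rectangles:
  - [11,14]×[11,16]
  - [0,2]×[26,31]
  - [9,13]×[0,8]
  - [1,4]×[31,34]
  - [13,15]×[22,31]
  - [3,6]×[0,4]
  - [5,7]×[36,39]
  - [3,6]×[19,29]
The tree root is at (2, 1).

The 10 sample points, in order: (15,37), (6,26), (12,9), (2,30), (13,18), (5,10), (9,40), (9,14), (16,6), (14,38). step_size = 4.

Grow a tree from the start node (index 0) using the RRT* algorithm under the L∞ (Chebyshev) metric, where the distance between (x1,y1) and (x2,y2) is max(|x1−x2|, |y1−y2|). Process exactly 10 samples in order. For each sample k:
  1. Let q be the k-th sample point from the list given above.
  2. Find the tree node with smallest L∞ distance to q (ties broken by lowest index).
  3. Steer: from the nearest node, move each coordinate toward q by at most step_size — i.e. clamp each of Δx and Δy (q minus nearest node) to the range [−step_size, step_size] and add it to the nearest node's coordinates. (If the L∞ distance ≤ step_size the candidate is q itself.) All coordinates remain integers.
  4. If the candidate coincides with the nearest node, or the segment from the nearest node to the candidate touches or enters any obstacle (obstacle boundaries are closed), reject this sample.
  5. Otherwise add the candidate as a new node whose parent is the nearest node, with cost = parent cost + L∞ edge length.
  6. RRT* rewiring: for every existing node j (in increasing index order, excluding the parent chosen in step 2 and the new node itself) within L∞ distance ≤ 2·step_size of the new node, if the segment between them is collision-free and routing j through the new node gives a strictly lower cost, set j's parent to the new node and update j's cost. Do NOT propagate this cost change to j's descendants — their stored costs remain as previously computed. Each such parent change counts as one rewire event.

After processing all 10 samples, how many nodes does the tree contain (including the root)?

1. q=(15,37) nearest=0 d=36 new=(6,5) → blocked by [3,6]×[0,4], reject
2. q=(6,26) nearest=0 d=25 new=(6,5) → blocked by [3,6]×[0,4], reject
3. q=(12,9) nearest=0 d=10 new=(6,5) → blocked by [3,6]×[0,4], reject
4. q=(2,30) nearest=0 d=29 new=(2,5) → add node 1 parent=0 cost=4
5. q=(13,18) nearest=1 d=13 new=(6,9) → add node 2 parent=1 cost=8
6. q=(5,10) nearest=2 d=1 new=(5,10) → add node 3 parent=2 cost=9
7. q=(9,40) nearest=3 d=30 new=(9,14) → add node 4 parent=3 cost=13
8. q=(9,14) nearest=4 d=0 → coincident, reject
9. q=(16,6) nearest=4 d=8 new=(13,10) → blocked by [11,14]×[11,16], reject
10. q=(14,38) nearest=4 d=24 new=(13,18) → blocked by [11,14]×[11,16], reject

Node count: 5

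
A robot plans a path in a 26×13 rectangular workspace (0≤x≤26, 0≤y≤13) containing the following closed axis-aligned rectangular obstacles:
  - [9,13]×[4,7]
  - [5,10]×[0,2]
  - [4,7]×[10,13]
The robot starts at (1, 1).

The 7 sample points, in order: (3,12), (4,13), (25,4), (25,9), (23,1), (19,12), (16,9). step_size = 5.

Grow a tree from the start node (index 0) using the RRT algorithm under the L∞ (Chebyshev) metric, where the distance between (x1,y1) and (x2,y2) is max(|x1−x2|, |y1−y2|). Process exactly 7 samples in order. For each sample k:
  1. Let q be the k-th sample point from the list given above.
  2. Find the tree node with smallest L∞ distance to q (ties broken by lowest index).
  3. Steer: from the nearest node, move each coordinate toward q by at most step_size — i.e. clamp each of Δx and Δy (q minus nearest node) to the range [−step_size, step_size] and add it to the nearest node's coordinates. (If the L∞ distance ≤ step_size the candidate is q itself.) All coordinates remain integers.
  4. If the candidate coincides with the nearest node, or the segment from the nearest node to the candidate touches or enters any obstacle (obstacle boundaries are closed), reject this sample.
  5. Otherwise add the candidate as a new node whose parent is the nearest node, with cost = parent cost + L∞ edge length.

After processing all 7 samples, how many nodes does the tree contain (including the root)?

Node count: 4

1. q=(3,12) nearest=0 d=11 new=(3,6) → add node 1 parent=0 cost=5
2. q=(4,13) nearest=1 d=7 new=(4,11) → blocked by [4,7]×[10,13], reject
3. q=(25,4) nearest=1 d=22 new=(8,4) → add node 2 parent=1 cost=10
4. q=(25,9) nearest=2 d=17 new=(13,9) → blocked by [9,13]×[4,7], reject
5. q=(23,1) nearest=2 d=15 new=(13,1) → add node 3 parent=2 cost=15
6. q=(19,12) nearest=2 d=11 new=(13,9) → blocked by [9,13]×[4,7], reject
7. q=(16,9) nearest=2 d=8 new=(13,9) → blocked by [9,13]×[4,7], reject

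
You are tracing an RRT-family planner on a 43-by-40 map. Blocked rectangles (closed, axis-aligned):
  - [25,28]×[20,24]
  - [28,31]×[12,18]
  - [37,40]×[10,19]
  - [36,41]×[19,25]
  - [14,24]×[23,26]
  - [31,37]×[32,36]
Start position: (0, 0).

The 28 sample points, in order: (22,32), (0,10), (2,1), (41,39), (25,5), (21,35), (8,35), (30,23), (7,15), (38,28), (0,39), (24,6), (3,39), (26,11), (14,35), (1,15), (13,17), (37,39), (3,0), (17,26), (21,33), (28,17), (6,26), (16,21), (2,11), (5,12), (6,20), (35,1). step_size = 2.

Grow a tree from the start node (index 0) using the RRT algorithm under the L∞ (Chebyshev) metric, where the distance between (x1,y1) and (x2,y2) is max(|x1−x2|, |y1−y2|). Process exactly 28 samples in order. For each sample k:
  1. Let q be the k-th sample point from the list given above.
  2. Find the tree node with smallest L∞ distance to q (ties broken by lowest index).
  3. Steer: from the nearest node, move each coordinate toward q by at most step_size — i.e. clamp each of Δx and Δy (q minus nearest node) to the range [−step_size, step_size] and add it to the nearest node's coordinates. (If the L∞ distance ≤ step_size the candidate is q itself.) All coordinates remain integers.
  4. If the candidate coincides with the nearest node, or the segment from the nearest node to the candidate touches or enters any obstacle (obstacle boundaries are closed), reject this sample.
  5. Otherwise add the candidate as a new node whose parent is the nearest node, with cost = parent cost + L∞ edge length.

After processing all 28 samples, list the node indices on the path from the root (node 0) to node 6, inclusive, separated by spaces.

1. q=(22,32) nearest=0 d=32 new=(2,2) → add node 1 parent=0 cost=2
2. q=(0,10) nearest=1 d=8 new=(0,4) → add node 2 parent=1 cost=4
3. q=(2,1) nearest=1 d=1 new=(2,1) → add node 3 parent=1 cost=3
4. q=(41,39) nearest=1 d=39 new=(4,4) → add node 4 parent=1 cost=4
5. q=(25,5) nearest=4 d=21 new=(6,5) → add node 5 parent=4 cost=6
6. q=(21,35) nearest=5 d=30 new=(8,7) → add node 6 parent=5 cost=8
7. q=(8,35) nearest=6 d=28 new=(8,9) → add node 7 parent=6 cost=10
8. q=(30,23) nearest=6 d=22 new=(10,9) → add node 8 parent=6 cost=10
9. q=(7,15) nearest=7 d=6 new=(7,11) → add node 9 parent=7 cost=12
10. q=(38,28) nearest=8 d=28 new=(12,11) → add node 10 parent=8 cost=12
11. q=(0,39) nearest=9 d=28 new=(5,13) → add node 11 parent=9 cost=14
12. q=(24,6) nearest=10 d=12 new=(14,9) → add node 12 parent=10 cost=14
13. q=(3,39) nearest=11 d=26 new=(3,15) → add node 13 parent=11 cost=16
14. q=(26,11) nearest=12 d=12 new=(16,11) → add node 14 parent=12 cost=16
15. q=(14,35) nearest=13 d=20 new=(5,17) → add node 15 parent=13 cost=18
16. q=(1,15) nearest=13 d=2 new=(1,15) → add node 16 parent=13 cost=18
17. q=(13,17) nearest=9 d=6 new=(9,13) → add node 17 parent=9 cost=14
18. q=(37,39) nearest=10 d=28 new=(14,13) → add node 18 parent=10 cost=14
19. q=(3,0) nearest=3 d=1 new=(3,0) → add node 19 parent=3 cost=4
20. q=(17,26) nearest=15 d=12 new=(7,19) → add node 20 parent=15 cost=20
21. q=(21,33) nearest=20 d=14 new=(9,21) → add node 21 parent=20 cost=22
22. q=(28,17) nearest=14 d=12 new=(18,13) → add node 22 parent=14 cost=18
23. q=(6,26) nearest=21 d=5 new=(7,23) → add node 23 parent=21 cost=24
24. q=(16,21) nearest=21 d=7 new=(11,21) → add node 24 parent=21 cost=24
25. q=(2,11) nearest=11 d=3 new=(3,11) → add node 25 parent=11 cost=16
26. q=(5,12) nearest=11 d=1 new=(5,12) → add node 26 parent=11 cost=15
27. q=(6,20) nearest=20 d=1 new=(6,20) → add node 27 parent=20 cost=21
28. q=(35,1) nearest=22 d=17 new=(20,11) → add node 28 parent=22 cost=20

Path: 0 1 4 5 6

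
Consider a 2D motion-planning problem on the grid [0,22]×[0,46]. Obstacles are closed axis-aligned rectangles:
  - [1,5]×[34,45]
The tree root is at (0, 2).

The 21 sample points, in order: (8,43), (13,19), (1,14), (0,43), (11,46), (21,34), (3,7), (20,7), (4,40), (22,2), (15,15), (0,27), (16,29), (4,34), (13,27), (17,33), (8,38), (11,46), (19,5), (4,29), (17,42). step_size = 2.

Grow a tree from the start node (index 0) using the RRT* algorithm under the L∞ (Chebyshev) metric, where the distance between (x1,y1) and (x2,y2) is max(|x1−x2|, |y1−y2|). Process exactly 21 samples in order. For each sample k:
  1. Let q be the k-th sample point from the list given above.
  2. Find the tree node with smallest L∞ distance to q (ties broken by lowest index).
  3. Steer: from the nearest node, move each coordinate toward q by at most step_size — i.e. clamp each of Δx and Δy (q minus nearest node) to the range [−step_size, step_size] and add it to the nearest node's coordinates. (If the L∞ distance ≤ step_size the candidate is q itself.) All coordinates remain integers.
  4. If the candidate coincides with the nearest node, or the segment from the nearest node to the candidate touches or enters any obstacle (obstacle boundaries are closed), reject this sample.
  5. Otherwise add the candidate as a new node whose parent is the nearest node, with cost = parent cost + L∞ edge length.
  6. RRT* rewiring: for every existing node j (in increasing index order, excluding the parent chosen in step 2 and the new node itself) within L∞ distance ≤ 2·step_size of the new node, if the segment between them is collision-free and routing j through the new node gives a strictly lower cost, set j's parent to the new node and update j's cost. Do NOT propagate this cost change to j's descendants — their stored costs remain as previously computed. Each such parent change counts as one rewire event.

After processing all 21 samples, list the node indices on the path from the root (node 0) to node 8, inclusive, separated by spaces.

Path: 0 1 2 8

1. q=(8,43) nearest=0 d=41 new=(2,4) → add node 1 parent=0 cost=2
2. q=(13,19) nearest=1 d=15 new=(4,6) → add node 2 parent=1 cost=4
3. q=(1,14) nearest=2 d=8 new=(2,8) → add node 3 parent=2 cost=6
4. q=(0,43) nearest=3 d=35 new=(0,10) → add node 4 parent=3 cost=8
5. q=(11,46) nearest=4 d=36 new=(2,12) → add node 5 parent=4 cost=10
6. q=(21,34) nearest=5 d=22 new=(4,14) → add node 6 parent=5 cost=12
7. q=(3,7) nearest=2 d=1 new=(3,7) → add node 7 parent=2 cost=5
8. q=(20,7) nearest=2 d=16 new=(6,7) → add node 8 parent=2 cost=6
9. q=(4,40) nearest=6 d=26 new=(4,16) → add node 9 parent=6 cost=14
10. q=(22,2) nearest=8 d=16 new=(8,5) → add node 10 parent=8 cost=8
11. q=(15,15) nearest=8 d=9 new=(8,9) → add node 11 parent=8 cost=8
12. q=(0,27) nearest=9 d=11 new=(2,18) → add node 12 parent=9 cost=16
13. q=(16,29) nearest=9 d=13 new=(6,18) → add node 13 parent=9 cost=16
14. q=(4,34) nearest=12 d=16 new=(4,20) → add node 14 parent=12 cost=18
15. q=(13,27) nearest=13 d=9 new=(8,20) → add node 15 parent=13 cost=18
16. q=(17,33) nearest=14 d=13 new=(6,22) → add node 16 parent=14 cost=20
17. q=(8,38) nearest=16 d=16 new=(8,24) → add node 17 parent=16 cost=22
18. q=(11,46) nearest=17 d=22 new=(10,26) → add node 18 parent=17 cost=24
19. q=(19,5) nearest=10 d=11 new=(10,5) → add node 19 parent=10 cost=10
20. q=(4,29) nearest=17 d=5 new=(6,26) → add node 20 parent=17 cost=24
21. q=(17,42) nearest=18 d=16 new=(12,28) → add node 21 parent=18 cost=26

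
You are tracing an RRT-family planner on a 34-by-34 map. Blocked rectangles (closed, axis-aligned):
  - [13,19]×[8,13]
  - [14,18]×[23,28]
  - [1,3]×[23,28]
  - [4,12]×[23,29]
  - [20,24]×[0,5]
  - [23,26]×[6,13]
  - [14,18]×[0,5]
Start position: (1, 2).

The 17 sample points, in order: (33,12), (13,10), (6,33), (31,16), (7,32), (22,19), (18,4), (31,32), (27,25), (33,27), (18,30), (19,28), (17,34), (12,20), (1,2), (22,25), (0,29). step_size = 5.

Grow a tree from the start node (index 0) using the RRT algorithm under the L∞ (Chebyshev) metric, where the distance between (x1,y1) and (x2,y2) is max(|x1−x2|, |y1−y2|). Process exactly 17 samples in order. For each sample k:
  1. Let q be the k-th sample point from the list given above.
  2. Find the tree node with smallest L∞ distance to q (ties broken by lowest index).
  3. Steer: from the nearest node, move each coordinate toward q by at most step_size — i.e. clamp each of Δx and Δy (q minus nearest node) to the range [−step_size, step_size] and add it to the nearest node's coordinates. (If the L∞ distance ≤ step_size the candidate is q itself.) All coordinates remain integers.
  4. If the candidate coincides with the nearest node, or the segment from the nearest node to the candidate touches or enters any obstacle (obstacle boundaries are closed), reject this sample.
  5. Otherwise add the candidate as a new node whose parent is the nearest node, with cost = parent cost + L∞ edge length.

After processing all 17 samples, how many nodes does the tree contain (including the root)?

Node count: 6

1. q=(33,12) nearest=0 d=32 new=(6,7) → add node 1 parent=0 cost=5
2. q=(13,10) nearest=1 d=7 new=(11,10) → add node 2 parent=1 cost=10
3. q=(6,33) nearest=2 d=23 new=(6,15) → add node 3 parent=2 cost=15
4. q=(31,16) nearest=2 d=20 new=(16,15) → blocked by [13,19]×[8,13], reject
5. q=(7,32) nearest=3 d=17 new=(7,20) → add node 4 parent=3 cost=20
6. q=(22,19) nearest=2 d=11 new=(16,15) → blocked by [13,19]×[8,13], reject
7. q=(18,4) nearest=2 d=7 new=(16,5) → blocked by [13,19]×[8,13], reject
8. q=(31,32) nearest=2 d=22 new=(16,15) → blocked by [13,19]×[8,13], reject
9. q=(27,25) nearest=2 d=16 new=(16,15) → blocked by [13,19]×[8,13], reject
10. q=(33,27) nearest=2 d=22 new=(16,15) → blocked by [13,19]×[8,13], reject
11. q=(18,30) nearest=4 d=11 new=(12,25) → blocked by [4,12]×[23,29], reject
12. q=(19,28) nearest=4 d=12 new=(12,25) → blocked by [4,12]×[23,29], reject
13. q=(17,34) nearest=4 d=14 new=(12,25) → blocked by [4,12]×[23,29], reject
14. q=(12,20) nearest=4 d=5 new=(12,20) → add node 5 parent=4 cost=25
15. q=(1,2) nearest=0 d=0 → coincident, reject
16. q=(22,25) nearest=5 d=10 new=(17,25) → blocked by [14,18]×[23,28], reject
17. q=(0,29) nearest=4 d=9 new=(2,25) → blocked by [1,3]×[23,28], reject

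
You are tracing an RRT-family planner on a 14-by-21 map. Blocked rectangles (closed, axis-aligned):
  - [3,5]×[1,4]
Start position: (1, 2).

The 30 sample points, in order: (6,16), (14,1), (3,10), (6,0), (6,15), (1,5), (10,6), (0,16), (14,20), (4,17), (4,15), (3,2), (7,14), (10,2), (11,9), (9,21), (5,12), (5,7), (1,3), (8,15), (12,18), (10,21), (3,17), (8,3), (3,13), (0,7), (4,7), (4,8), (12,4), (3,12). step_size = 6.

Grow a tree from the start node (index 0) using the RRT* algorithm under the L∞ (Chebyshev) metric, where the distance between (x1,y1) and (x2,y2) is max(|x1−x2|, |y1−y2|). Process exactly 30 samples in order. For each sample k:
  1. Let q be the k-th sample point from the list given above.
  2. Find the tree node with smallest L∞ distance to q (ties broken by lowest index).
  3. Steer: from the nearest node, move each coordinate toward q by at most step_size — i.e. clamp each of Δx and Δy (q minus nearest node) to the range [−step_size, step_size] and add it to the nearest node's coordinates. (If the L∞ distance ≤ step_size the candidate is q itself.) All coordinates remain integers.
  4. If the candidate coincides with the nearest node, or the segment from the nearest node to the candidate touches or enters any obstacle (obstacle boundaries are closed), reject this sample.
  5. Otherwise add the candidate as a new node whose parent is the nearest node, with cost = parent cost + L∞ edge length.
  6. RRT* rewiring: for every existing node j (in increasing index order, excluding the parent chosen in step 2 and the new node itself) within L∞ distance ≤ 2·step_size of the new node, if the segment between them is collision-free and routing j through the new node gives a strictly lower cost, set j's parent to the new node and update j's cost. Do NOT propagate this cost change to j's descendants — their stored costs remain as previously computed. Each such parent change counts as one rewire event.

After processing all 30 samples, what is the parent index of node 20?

1. q=(6,16) nearest=0 d=14 new=(6,8) → add node 1 parent=0 cost=6
2. q=(14,1) nearest=1 d=8 new=(12,2) → add node 2 parent=1 cost=12
3. q=(3,10) nearest=1 d=3 new=(3,10) → add node 3 parent=1 cost=9
4. q=(6,0) nearest=0 d=5 new=(6,0) → blocked by [3,5]×[1,4], reject
5. q=(6,15) nearest=3 d=5 new=(6,15) → add node 4 parent=3 cost=14
6. q=(1,5) nearest=0 d=3 new=(1,5) → add node 5 parent=0 cost=3; rewire 3→5 (8<9); rewire 4→5 (13<14)
7. q=(10,6) nearest=1 d=4 new=(10,6) → add node 6 parent=1 cost=10
8. q=(0,16) nearest=3 d=6 new=(0,16) → add node 7 parent=3 cost=14
9. q=(14,20) nearest=4 d=8 new=(12,20) → add node 8 parent=4 cost=19
10. q=(4,17) nearest=4 d=2 new=(4,17) → add node 9 parent=4 cost=15
11. q=(4,15) nearest=4 d=2 new=(4,15) → add node 10 parent=4 cost=15
12. q=(3,2) nearest=0 d=2 new=(3,2) → blocked by [3,5]×[1,4], reject
13. q=(7,14) nearest=4 d=1 new=(7,14) → add node 11 parent=4 cost=14
14. q=(10,2) nearest=2 d=2 new=(10,2) → add node 12 parent=2 cost=14
15. q=(11,9) nearest=6 d=3 new=(11,9) → add node 13 parent=6 cost=13
16. q=(9,21) nearest=8 d=3 new=(9,21) → add node 14 parent=8 cost=22
17. q=(5,12) nearest=3 d=2 new=(5,12) → add node 15 parent=3 cost=10; rewire 8→15 (18<19); rewire 10→15 (13<15); rewire 11→15 (12<14); rewire 14→15 (19<22)
18. q=(5,7) nearest=1 d=1 new=(5,7) → add node 16 parent=1 cost=7; rewire 12→16 (12<14)
19. q=(1,3) nearest=0 d=1 new=(1,3) → add node 17 parent=0 cost=1; rewire 13→17 (11<13); rewire 16→17 (5<7)
20. q=(8,15) nearest=11 d=1 new=(8,15) → add node 18 parent=11 cost=13
21. q=(12,18) nearest=8 d=2 new=(12,18) → add node 19 parent=8 cost=20
22. q=(10,21) nearest=14 d=1 new=(10,21) → add node 20 parent=14 cost=20
23. q=(3,17) nearest=9 d=1 new=(3,17) → add node 21 parent=9 cost=16
24. q=(8,3) nearest=12 d=2 new=(8,3) → add node 22 parent=12 cost=14
25. q=(3,13) nearest=10 d=2 new=(3,13) → add node 23 parent=10 cost=15
26. q=(0,7) nearest=5 d=2 new=(0,7) → add node 24 parent=5 cost=5; rewire 19→24 (17<20); rewire 21→24 (15<16); rewire 22→24 (13<14); rewire 23→24 (11<15)
27. q=(4,7) nearest=16 d=1 new=(4,7) → add node 25 parent=16 cost=6; rewire 22→25 (10<13)
28. q=(4,8) nearest=16 d=1 new=(4,8) → add node 26 parent=16 cost=6; rewire 19→26 (16<17)
29. q=(12,4) nearest=2 d=2 new=(12,4) → add node 27 parent=2 cost=14
30. q=(3,12) nearest=23 d=1 new=(3,12) → add node 28 parent=23 cost=12

Parent of node 20: 14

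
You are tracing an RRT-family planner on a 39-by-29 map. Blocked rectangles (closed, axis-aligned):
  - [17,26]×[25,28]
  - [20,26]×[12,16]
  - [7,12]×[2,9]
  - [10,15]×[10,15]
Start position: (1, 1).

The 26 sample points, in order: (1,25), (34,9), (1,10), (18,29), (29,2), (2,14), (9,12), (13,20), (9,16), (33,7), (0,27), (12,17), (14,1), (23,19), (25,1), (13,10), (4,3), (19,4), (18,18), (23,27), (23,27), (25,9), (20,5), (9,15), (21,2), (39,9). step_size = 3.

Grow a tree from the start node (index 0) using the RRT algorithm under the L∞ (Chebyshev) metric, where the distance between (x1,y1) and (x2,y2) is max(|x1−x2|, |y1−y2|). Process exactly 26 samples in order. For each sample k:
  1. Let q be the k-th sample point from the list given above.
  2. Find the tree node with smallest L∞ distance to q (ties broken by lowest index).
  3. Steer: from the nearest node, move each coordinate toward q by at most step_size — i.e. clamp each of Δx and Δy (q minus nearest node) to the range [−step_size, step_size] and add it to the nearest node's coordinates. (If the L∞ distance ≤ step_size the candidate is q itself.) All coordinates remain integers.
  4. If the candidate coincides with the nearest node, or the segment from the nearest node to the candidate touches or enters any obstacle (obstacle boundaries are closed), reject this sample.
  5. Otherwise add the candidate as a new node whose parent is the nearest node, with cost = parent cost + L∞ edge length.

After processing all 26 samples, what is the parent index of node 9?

Parent of node 9: 7

1. q=(1,25) nearest=0 d=24 new=(1,4) → add node 1 parent=0 cost=3
2. q=(34,9) nearest=0 d=33 new=(4,4) → add node 2 parent=0 cost=3
3. q=(1,10) nearest=1 d=6 new=(1,7) → add node 3 parent=1 cost=6
4. q=(18,29) nearest=3 d=22 new=(4,10) → add node 4 parent=3 cost=9
5. q=(29,2) nearest=2 d=25 new=(7,2) → blocked by [7,12]×[2,9], reject
6. q=(2,14) nearest=4 d=4 new=(2,13) → add node 5 parent=4 cost=12
7. q=(9,12) nearest=4 d=5 new=(7,12) → add node 6 parent=4 cost=12
8. q=(13,20) nearest=6 d=8 new=(10,15) → blocked by [10,15]×[10,15], reject
9. q=(9,16) nearest=6 d=4 new=(9,15) → add node 7 parent=6 cost=15
10. q=(33,7) nearest=7 d=24 new=(12,12) → blocked by [10,15]×[10,15], reject
11. q=(0,27) nearest=7 d=12 new=(6,18) → add node 8 parent=7 cost=18
12. q=(12,17) nearest=7 d=3 new=(12,17) → add node 9 parent=7 cost=18
13. q=(14,1) nearest=2 d=10 new=(7,1) → add node 10 parent=2 cost=6
14. q=(23,19) nearest=9 d=11 new=(15,19) → add node 11 parent=9 cost=21
15. q=(25,1) nearest=7 d=16 new=(12,12) → blocked by [10,15]×[10,15], reject
16. q=(13,10) nearest=7 d=5 new=(12,12) → blocked by [10,15]×[10,15], reject
17. q=(4,3) nearest=2 d=1 new=(4,3) → add node 12 parent=2 cost=4
18. q=(19,4) nearest=7 d=11 new=(12,12) → blocked by [10,15]×[10,15], reject
19. q=(18,18) nearest=11 d=3 new=(18,18) → add node 13 parent=11 cost=24
20. q=(23,27) nearest=11 d=8 new=(18,22) → add node 14 parent=11 cost=24
21. q=(23,27) nearest=14 d=5 new=(21,25) → blocked by [17,26]×[25,28], reject
22. q=(25,9) nearest=13 d=9 new=(21,15) → blocked by [20,26]×[12,16], reject
23. q=(20,5) nearest=7 d=11 new=(12,12) → blocked by [10,15]×[10,15], reject
24. q=(9,15) nearest=7 d=0 → coincident, reject
25. q=(21,2) nearest=7 d=13 new=(12,12) → blocked by [10,15]×[10,15], reject
26. q=(39,9) nearest=13 d=21 new=(21,15) → blocked by [20,26]×[12,16], reject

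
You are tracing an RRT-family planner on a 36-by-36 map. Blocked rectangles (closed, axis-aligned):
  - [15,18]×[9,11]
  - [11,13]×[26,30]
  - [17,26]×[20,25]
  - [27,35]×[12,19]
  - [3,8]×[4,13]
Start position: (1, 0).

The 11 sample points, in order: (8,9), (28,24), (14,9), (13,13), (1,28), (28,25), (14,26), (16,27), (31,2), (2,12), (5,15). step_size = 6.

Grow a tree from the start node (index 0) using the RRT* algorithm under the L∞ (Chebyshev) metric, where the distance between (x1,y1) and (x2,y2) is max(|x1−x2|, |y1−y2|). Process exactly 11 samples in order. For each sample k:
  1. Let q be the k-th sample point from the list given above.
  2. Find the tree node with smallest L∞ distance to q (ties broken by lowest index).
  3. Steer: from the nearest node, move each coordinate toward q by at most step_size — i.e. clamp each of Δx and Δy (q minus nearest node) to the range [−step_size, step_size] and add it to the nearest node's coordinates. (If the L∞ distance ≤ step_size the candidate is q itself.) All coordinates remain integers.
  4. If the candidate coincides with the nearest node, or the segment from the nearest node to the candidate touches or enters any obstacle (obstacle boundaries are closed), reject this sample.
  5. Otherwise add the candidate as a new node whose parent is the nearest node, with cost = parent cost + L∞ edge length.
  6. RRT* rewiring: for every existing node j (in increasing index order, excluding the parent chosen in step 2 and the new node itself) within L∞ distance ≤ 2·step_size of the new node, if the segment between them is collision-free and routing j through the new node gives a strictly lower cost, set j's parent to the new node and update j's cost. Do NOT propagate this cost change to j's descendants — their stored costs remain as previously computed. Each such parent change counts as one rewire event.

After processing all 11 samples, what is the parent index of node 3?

Parent of node 3: 1

1. q=(8,9) nearest=0 d=9 new=(7,6) → blocked by [3,8]×[4,13], reject
2. q=(28,24) nearest=0 d=27 new=(7,6) → blocked by [3,8]×[4,13], reject
3. q=(14,9) nearest=0 d=13 new=(7,6) → blocked by [3,8]×[4,13], reject
4. q=(13,13) nearest=0 d=13 new=(7,6) → blocked by [3,8]×[4,13], reject
5. q=(1,28) nearest=0 d=28 new=(1,6) → add node 1 parent=0 cost=6
6. q=(28,25) nearest=0 d=27 new=(7,6) → blocked by [3,8]×[4,13], reject
7. q=(14,26) nearest=1 d=20 new=(7,12) → blocked by [3,8]×[4,13], reject
8. q=(16,27) nearest=1 d=21 new=(7,12) → blocked by [3,8]×[4,13], reject
9. q=(31,2) nearest=0 d=30 new=(7,2) → add node 2 parent=0 cost=6
10. q=(2,12) nearest=1 d=6 new=(2,12) → add node 3 parent=1 cost=12
11. q=(5,15) nearest=3 d=3 new=(5,15) → blocked by [3,8]×[4,13], reject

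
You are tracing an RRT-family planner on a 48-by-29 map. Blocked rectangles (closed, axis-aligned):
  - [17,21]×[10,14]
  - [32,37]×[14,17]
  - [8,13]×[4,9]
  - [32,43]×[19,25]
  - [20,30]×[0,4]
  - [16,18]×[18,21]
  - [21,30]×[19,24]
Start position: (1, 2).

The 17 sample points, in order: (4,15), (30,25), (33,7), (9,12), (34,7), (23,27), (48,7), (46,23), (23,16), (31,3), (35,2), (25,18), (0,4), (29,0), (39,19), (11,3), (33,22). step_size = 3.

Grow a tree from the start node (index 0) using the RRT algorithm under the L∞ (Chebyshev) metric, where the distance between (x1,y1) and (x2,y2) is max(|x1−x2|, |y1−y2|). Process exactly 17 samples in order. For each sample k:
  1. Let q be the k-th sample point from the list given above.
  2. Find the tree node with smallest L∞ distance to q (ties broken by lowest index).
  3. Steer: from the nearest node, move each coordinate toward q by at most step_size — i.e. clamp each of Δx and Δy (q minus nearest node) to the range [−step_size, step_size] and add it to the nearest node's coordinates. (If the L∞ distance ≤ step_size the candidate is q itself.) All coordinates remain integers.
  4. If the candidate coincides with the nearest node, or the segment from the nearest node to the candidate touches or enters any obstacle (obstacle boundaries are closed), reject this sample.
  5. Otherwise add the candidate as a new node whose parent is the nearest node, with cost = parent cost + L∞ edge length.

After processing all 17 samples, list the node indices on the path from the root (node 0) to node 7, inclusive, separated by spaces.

1. q=(4,15) nearest=0 d=13 new=(4,5) → add node 1 parent=0 cost=3
2. q=(30,25) nearest=1 d=26 new=(7,8) → add node 2 parent=1 cost=6
3. q=(33,7) nearest=2 d=26 new=(10,7) → blocked by [8,13]×[4,9], reject
4. q=(9,12) nearest=2 d=4 new=(9,11) → add node 3 parent=2 cost=9
5. q=(34,7) nearest=3 d=25 new=(12,8) → blocked by [8,13]×[4,9], reject
6. q=(23,27) nearest=3 d=16 new=(12,14) → add node 4 parent=3 cost=12
7. q=(48,7) nearest=4 d=36 new=(15,11) → add node 5 parent=4 cost=15
8. q=(46,23) nearest=5 d=31 new=(18,14) → blocked by [17,21]×[10,14], reject
9. q=(23,16) nearest=5 d=8 new=(18,14) → blocked by [17,21]×[10,14], reject
10. q=(31,3) nearest=5 d=16 new=(18,8) → add node 6 parent=5 cost=18
11. q=(35,2) nearest=6 d=17 new=(21,5) → add node 7 parent=6 cost=21
12. q=(25,18) nearest=5 d=10 new=(18,14) → blocked by [17,21]×[10,14], reject
13. q=(0,4) nearest=0 d=2 new=(0,4) → add node 8 parent=0 cost=2
14. q=(29,0) nearest=7 d=8 new=(24,2) → blocked by [20,30]×[0,4], reject
15. q=(39,19) nearest=7 d=18 new=(24,8) → add node 9 parent=7 cost=24
16. q=(11,3) nearest=2 d=5 new=(10,5) → blocked by [8,13]×[4,9], reject
17. q=(33,22) nearest=9 d=14 new=(27,11) → add node 10 parent=9 cost=27

Path: 0 1 2 3 4 5 6 7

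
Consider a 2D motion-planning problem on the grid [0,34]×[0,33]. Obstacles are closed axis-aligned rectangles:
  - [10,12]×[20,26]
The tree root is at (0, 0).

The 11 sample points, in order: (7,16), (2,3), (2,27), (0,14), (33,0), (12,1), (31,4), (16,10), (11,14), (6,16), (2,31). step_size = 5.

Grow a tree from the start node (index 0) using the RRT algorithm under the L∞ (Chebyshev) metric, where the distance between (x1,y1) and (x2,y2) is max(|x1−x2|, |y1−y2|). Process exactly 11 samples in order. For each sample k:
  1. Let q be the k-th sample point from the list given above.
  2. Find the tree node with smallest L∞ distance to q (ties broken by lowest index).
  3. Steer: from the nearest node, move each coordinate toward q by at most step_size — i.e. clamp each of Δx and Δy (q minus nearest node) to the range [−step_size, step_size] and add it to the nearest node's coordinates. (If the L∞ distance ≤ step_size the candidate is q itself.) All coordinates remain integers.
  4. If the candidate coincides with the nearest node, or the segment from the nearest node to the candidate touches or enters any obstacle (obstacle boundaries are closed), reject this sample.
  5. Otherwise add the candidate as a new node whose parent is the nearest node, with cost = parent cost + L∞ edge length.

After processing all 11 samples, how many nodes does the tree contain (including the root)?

1. q=(7,16) nearest=0 d=16 new=(5,5) → add node 1 parent=0 cost=5
2. q=(2,3) nearest=0 d=3 new=(2,3) → add node 2 parent=0 cost=3
3. q=(2,27) nearest=1 d=22 new=(2,10) → add node 3 parent=1 cost=10
4. q=(0,14) nearest=3 d=4 new=(0,14) → add node 4 parent=3 cost=14
5. q=(33,0) nearest=1 d=28 new=(10,0) → add node 5 parent=1 cost=10
6. q=(12,1) nearest=5 d=2 new=(12,1) → add node 6 parent=5 cost=12
7. q=(31,4) nearest=6 d=19 new=(17,4) → add node 7 parent=6 cost=17
8. q=(16,10) nearest=7 d=6 new=(16,9) → add node 8 parent=7 cost=22
9. q=(11,14) nearest=8 d=5 new=(11,14) → add node 9 parent=8 cost=27
10. q=(6,16) nearest=9 d=5 new=(6,16) → add node 10 parent=9 cost=32
11. q=(2,31) nearest=10 d=15 new=(2,21) → add node 11 parent=10 cost=37

Node count: 12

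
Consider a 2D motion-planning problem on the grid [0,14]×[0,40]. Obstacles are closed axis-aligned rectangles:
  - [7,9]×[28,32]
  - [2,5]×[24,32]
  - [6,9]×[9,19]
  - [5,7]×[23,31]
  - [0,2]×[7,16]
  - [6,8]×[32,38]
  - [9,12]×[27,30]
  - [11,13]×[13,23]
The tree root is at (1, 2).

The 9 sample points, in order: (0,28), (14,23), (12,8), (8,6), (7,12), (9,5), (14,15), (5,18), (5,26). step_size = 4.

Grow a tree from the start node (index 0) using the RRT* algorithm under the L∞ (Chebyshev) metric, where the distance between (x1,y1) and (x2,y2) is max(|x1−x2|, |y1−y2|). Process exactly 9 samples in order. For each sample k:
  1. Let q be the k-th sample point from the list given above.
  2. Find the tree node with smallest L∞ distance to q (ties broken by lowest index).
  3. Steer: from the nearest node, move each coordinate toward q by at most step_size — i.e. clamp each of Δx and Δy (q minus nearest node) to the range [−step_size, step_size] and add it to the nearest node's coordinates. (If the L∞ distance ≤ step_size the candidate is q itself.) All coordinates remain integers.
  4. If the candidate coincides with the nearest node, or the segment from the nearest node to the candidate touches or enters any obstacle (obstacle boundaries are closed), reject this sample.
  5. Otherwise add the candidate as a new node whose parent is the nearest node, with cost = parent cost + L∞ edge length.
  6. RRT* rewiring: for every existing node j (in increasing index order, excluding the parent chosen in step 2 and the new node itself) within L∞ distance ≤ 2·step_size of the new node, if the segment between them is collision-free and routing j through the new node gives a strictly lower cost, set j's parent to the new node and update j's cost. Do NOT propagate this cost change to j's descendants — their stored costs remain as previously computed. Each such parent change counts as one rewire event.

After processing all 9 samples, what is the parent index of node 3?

1. q=(0,28) nearest=0 d=26 new=(0,6) → add node 1 parent=0 cost=4
2. q=(14,23) nearest=1 d=17 new=(4,10) → blocked by [0,2]×[7,16], reject
3. q=(12,8) nearest=0 d=11 new=(5,6) → add node 2 parent=0 cost=4
4. q=(8,6) nearest=2 d=3 new=(8,6) → add node 3 parent=2 cost=7
5. q=(7,12) nearest=2 d=6 new=(7,10) → blocked by [6,9]×[9,19], reject
6. q=(9,5) nearest=3 d=1 new=(9,5) → add node 4 parent=3 cost=8
7. q=(14,15) nearest=2 d=9 new=(9,10) → blocked by [6,9]×[9,19], reject
8. q=(5,18) nearest=1 d=12 new=(4,10) → blocked by [0,2]×[7,16], reject
9. q=(5,26) nearest=1 d=20 new=(4,10) → blocked by [0,2]×[7,16], reject

Parent of node 3: 2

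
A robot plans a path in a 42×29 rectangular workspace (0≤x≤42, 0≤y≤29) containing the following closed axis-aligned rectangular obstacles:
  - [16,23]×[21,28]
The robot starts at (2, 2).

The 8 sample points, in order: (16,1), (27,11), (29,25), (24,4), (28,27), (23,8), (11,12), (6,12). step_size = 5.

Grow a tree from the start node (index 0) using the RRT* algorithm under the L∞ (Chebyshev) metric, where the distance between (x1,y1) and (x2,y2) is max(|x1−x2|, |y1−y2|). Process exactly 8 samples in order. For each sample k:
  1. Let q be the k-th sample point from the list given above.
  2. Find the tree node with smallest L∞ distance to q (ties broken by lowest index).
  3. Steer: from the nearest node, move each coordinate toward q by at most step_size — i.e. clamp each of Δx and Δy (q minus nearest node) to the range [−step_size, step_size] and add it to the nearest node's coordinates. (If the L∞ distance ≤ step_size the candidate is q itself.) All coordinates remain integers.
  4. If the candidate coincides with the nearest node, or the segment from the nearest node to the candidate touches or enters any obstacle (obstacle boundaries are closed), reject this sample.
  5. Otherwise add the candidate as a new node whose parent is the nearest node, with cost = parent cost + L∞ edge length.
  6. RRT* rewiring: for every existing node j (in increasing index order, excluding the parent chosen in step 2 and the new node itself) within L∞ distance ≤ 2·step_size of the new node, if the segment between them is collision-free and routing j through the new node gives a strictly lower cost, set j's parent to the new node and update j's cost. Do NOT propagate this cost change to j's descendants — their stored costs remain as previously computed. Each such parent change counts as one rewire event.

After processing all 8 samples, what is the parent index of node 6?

1. q=(16,1) nearest=0 d=14 new=(7,1) → add node 1 parent=0 cost=5
2. q=(27,11) nearest=1 d=20 new=(12,6) → add node 2 parent=1 cost=10
3. q=(29,25) nearest=2 d=19 new=(17,11) → add node 3 parent=2 cost=15
4. q=(24,4) nearest=3 d=7 new=(22,6) → add node 4 parent=3 cost=20
5. q=(28,27) nearest=3 d=16 new=(22,16) → add node 5 parent=3 cost=20
6. q=(23,8) nearest=4 d=2 new=(23,8) → add node 6 parent=4 cost=22
7. q=(11,12) nearest=2 d=6 new=(11,11) → add node 7 parent=2 cost=15
8. q=(6,12) nearest=7 d=5 new=(6,12) → add node 8 parent=7 cost=20

Parent of node 6: 4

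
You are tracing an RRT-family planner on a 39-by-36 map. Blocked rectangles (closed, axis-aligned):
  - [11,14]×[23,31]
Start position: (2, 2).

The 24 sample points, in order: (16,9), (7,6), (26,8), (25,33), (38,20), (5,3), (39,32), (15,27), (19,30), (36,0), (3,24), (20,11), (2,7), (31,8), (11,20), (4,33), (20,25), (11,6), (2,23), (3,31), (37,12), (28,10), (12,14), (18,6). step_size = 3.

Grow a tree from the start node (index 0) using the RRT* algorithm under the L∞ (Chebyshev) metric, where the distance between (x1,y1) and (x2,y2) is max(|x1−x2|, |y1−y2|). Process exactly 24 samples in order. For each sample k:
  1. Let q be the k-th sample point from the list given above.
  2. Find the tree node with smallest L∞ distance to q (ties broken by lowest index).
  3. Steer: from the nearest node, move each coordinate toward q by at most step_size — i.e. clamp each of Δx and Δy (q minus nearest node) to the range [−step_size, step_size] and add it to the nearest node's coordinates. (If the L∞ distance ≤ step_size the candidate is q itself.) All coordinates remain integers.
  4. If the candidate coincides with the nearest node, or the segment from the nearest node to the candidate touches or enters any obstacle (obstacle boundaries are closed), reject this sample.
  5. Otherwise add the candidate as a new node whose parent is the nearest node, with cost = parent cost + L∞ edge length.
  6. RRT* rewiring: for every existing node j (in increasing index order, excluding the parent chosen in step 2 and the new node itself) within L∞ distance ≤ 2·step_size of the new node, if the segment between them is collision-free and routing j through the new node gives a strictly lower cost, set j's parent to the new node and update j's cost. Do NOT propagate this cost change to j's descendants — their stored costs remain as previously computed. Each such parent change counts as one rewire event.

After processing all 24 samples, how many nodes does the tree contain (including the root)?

1. q=(16,9) nearest=0 d=14 new=(5,5) → add node 1 parent=0 cost=3
2. q=(7,6) nearest=1 d=2 new=(7,6) → add node 2 parent=1 cost=5
3. q=(26,8) nearest=2 d=19 new=(10,8) → add node 3 parent=2 cost=8
4. q=(25,33) nearest=3 d=25 new=(13,11) → add node 4 parent=3 cost=11
5. q=(38,20) nearest=4 d=25 new=(16,14) → add node 5 parent=4 cost=14
6. q=(5,3) nearest=1 d=2 new=(5,3) → add node 6 parent=1 cost=5
7. q=(39,32) nearest=5 d=23 new=(19,17) → add node 7 parent=5 cost=17
8. q=(15,27) nearest=7 d=10 new=(16,20) → add node 8 parent=7 cost=20
9. q=(19,30) nearest=8 d=10 new=(19,23) → add node 9 parent=8 cost=23
10. q=(36,0) nearest=7 d=17 new=(22,14) → add node 10 parent=7 cost=20
11. q=(3,24) nearest=4 d=13 new=(10,14) → add node 11 parent=4 cost=14
12. q=(20,11) nearest=10 d=3 new=(20,11) → add node 12 parent=10 cost=23
13. q=(2,7) nearest=1 d=3 new=(2,7) → add node 13 parent=1 cost=6
14. q=(31,8) nearest=10 d=9 new=(25,11) → add node 14 parent=10 cost=23
15. q=(11,20) nearest=8 d=5 new=(13,20) → add node 15 parent=8 cost=23
16. q=(4,33) nearest=8 d=13 new=(13,23) → blocked by [11,14]×[23,31], reject
17. q=(20,25) nearest=9 d=2 new=(20,25) → add node 16 parent=9 cost=25
18. q=(11,6) nearest=3 d=2 new=(11,6) → add node 17 parent=3 cost=10
19. q=(2,23) nearest=11 d=9 new=(7,17) → add node 18 parent=11 cost=17
20. q=(3,31) nearest=15 d=11 new=(10,23) → add node 19 parent=15 cost=26
21. q=(37,12) nearest=14 d=12 new=(28,12) → add node 20 parent=14 cost=26
22. q=(28,10) nearest=20 d=2 new=(28,10) → add node 21 parent=20 cost=28
23. q=(12,14) nearest=11 d=2 new=(12,14) → add node 22 parent=11 cost=16; rewire 15→22 (22<23)
24. q=(18,6) nearest=4 d=5 new=(16,8) → add node 23 parent=4 cost=14; rewire 12→23 (18<23)

Node count: 24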